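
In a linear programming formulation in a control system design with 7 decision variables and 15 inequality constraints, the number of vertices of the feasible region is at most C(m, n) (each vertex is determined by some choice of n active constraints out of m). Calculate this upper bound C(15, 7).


Each vertex corresponds to some choice of n active constraints out of m, so the number of vertices is at most C(m, n) = m! / (n!(m-n)!).
m = 15, n = 7
Numerator: 15 * 14 * 13 * 12 * 11 * 10 * 9
Denominator: 7! = 5040
C(15, 7) = 6435


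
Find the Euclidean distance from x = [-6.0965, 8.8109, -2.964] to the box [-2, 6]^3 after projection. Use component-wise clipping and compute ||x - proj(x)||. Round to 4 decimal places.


Project each component onto [-2, 6].
clip(-6.0965) = -2.0, clip(8.8109) = 6.0, clip(-2.964) = -2.0
Projection = [-2.0, 6.0, -2.0]
Squared diffs: [16.7813, 7.9012, 0.9293]
Distance = sqrt(25.6118) = 5.0608


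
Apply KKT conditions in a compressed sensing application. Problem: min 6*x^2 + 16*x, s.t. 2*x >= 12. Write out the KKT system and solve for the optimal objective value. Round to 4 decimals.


Step 1: Try lambda = 0 (constraint inactive).
x_unc = -16/(2*6) = -1.3333
Check: 2*-1.3333 = -2.6666 < 12 -- violated!
Step 2: Constraint must be active: 2*x = 12
x* = 12/2 = 6.0
lambda = (2*6*6.0 + 16)/2 = 44.0
Step 3: Compute optimal value.
f(x*) = 6*6.0^2 + 16*6.0 = 312.0


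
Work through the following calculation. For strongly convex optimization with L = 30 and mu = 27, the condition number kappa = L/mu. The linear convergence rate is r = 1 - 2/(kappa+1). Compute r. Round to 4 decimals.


Step 1: Compute the condition number.
kappa = L/mu = 30/27 = 1.1111
Step 2: Compute the convergence rate.
r = 1 - 2/(kappa + 1) = 1 - 2*mu/(L + mu) = (L - mu)/(L + mu) = 3/57 = 0.0526


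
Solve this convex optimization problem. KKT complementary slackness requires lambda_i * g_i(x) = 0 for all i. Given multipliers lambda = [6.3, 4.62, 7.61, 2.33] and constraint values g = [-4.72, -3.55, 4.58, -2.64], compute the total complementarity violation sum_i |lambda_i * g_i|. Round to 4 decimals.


KKT complementary slackness check:
lambda_1 * g_1 = 6.3 * -4.72 = -29.736
lambda_2 * g_2 = 4.62 * -3.55 = -16.401
lambda_3 * g_3 = 7.61 * 4.58 = 34.8538
lambda_4 * g_4 = 2.33 * -2.64 = -6.1512
Total violation = 29.736 + 16.401 + 34.8538 + 6.1512 = 87.142


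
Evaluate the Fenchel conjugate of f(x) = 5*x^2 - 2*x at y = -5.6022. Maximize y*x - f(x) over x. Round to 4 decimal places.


f*(y) = sup_x {y*x - a*x^2 - b*x} = sup_x {(y-b)*x - a*x^2}
FOC: (y - b) - 2a*x = 0 => x* = (y - b)/(2a)
x* = (-5.6022 + 2)/(2*5) = -0.3602
f*(-5.6022) = (y-b)^2/(4a) = (-5.6022 + 2)^2/(4*5)
= 12.9758/20 = 0.6488


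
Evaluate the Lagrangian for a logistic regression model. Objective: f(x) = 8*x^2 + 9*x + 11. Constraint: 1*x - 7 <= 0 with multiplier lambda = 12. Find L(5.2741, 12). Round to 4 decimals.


Step 1: Evaluate f(x).
f(5.2741) = 8*5.2741^2 + 9*5.2741 + 11 = 280.9959
Step 2: Evaluate g(x).
g(5.2741) = 1*5.2741 - 7 = -1.7259
Step 3: Compute Lagrangian.
L = 280.9959 + 12*-1.7259 = 260.2851


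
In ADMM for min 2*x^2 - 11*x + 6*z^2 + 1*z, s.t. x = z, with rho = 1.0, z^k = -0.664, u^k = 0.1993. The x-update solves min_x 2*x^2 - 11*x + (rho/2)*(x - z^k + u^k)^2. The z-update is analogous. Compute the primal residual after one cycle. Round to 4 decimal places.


ADMM iteration with rho = 1.0, z^k = -0.664, u^k = 0.1993
Step 1: x-update.
Minimize 2*x^2 - 11*x + (1.0/2)*(x + 0.664 + 0.1993)^2
FOC: (2*2 + 1.0)*x = 11 + 1.0*(-0.664 - 0.1993)
x^{k+1} = 2.0273
Step 2: z-update.
Minimize 6*z^2 + 1*z + (1.0/2)*(2.0273 - z + 0.1993)^2
FOC: (2*6 + 1.0)*z = -1 + 1.0*(2.0273 + 0.1993)
z^{k+1} = 0.0944
Step 3: u-update.
u^{k+1} = 0.1993 + 2.0273 - 0.0944 = 2.1323
Step 4: Primal residual = |2.0273 - 0.0944| = 1.933


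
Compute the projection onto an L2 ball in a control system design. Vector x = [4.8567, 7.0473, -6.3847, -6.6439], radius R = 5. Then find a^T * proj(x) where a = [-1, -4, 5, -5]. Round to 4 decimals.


Step 1: Compute ||x|| (intermediates to 6 decimals).
||x|| = sqrt(4.8567^2 + 7.0473^2 + (-6.3847)^2 + (-6.6439)^2) = 12.576079
Step 2: Project.
Since ||x|| > R, scale = R/||x|| = 5/12.576079 = 0.39758, proj(x) = scale * x
proj(x) = [1.930927, 2.801866, -2.538429, -2.641482]
Step 3: Dot product.
a^T * proj(x) = -1*1.930927 - 4*2.801866 + 5*(-2.538429) - 5*(-2.641482) = -12.6231


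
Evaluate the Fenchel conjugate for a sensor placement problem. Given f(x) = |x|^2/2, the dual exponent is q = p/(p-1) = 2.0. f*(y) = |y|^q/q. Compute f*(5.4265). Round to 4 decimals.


The conjugate exponent q satisfies 1/p + 1/q = 1.
p = 2, so q = 2/(2 - 1) = 2.0
|y|^q = 5.4265^2.0 = 29.4469
f*(5.4265) = 29.4469 / 2.0 = 14.7235


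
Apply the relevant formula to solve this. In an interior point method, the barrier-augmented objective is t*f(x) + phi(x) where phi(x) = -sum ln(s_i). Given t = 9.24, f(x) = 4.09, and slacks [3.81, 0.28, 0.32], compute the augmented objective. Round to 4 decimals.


Step 1: Compute log-barrier.
ln values: [1.3376, -1.273, -1.1394]
phi = -(1.3376 - 1.273 - 1.1394) = 1.0748
Step 2: Compute augmented objective.
t*f(x) = 9.24*4.09 = 37.7916
Total = 37.7916 + 1.0748 = 38.8664


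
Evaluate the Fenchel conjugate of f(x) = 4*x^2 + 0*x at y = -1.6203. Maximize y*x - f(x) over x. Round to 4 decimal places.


f*(y) = sup_x {y*x - a*x^2 - b*x} = sup_x {(y-b)*x - a*x^2}
FOC: (y - b) - 2a*x = 0 => x* = (y - b)/(2a)
x* = (-1.6203 - 0)/(2*4) = -0.2025
f*(-1.6203) = (y-b)^2/(4a) = (-1.6203 - 0)^2/(4*4)
= 2.6254/16 = 0.1641


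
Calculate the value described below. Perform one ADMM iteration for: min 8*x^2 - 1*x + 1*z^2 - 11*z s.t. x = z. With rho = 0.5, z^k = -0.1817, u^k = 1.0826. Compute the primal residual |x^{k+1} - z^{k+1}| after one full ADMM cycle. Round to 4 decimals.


ADMM iteration with rho = 0.5, z^k = -0.1817, u^k = 1.0826
Step 1: x-update.
Minimize 8*x^2 - 1*x + (0.5/2)*(x + 0.1817 + 1.0826)^2
FOC: (2*8 + 0.5)*x = 1 + 0.5*(-0.1817 - 1.0826)
x^{k+1} = 0.0223
Step 2: z-update.
Minimize 1*z^2 - 11*z + (0.5/2)*(0.0223 - z + 1.0826)^2
FOC: (2*1 + 0.5)*z = 11 + 0.5*(0.0223 + 1.0826)
z^{k+1} = 4.621
Step 3: u-update.
u^{k+1} = 1.0826 + 0.0223 - 4.621 = -3.5161
Step 4: Primal residual = |0.0223 - 4.621| = 4.5987


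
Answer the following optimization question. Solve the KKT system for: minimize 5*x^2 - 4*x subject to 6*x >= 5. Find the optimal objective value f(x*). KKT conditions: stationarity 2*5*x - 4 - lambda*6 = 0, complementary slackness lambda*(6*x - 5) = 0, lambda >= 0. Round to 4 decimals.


Step 1: Try lambda = 0 (constraint inactive).
x_unc = 4/(2*5) = 0.4
Check: 6*0.4 = 2.4 < 5 -- violated!
Step 2: Constraint must be active: 6*x = 5
x* = 5/6 = 0.8333 (rounded; the exact value 5/6 is used below)
lambda = (2*5*(5/6) - 4)/6 = 0.7222
Step 3: Compute optimal value.
f(x*) = 5*(5/6)^2 - 4*(5/6) = 0.1389


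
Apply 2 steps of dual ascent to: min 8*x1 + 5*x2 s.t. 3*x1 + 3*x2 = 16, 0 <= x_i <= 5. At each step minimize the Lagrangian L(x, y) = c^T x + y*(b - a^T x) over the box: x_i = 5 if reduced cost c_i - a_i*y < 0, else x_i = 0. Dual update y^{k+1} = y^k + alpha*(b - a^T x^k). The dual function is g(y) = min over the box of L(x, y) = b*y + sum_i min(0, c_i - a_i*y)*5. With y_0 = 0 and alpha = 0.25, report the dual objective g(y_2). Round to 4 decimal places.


Dual ascent for LP: min 8*x1 + 5*x2, 3*x1 + 3*x2 = 16, 0 <= x_i <= 5
Step 1: y^k = 0.0, reduced costs: (8.0, 5.0)
  x^k = (0.0, 0.0), subgradient = b - a^T x = 16.0
  y^{k+1} = 0.0 + 0.25*16.0 = 4.0
Step 2: y^k = 4.0, reduced costs: (-4.0, -7.0)
  x^k = (5.0, 5.0), subgradient = b - a^T x = -14.0
  y^{k+1} = 4.0 + 0.25*-14.0 = 0.5
Dual objective at y_2 = 0.5: reduced costs (6.5, 3.5), box minimizer x = (0.0, 0.0)
g(y_2) = b*y + (c1 - a1*y)*x1 + (c2 - a2*y)*x2 = 16*0.5 + 6.5*0.0 + 3.5*0.0 = 8.0 + 0.0 + 0.0 = 8.0


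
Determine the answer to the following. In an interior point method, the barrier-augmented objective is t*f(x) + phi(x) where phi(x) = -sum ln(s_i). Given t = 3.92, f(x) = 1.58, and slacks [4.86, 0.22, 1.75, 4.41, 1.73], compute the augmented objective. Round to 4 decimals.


Step 1: Compute log-barrier.
ln values: [1.581, -1.5141, 0.5596, 1.4839, 0.5481]
phi = -(1.581 - 1.5141 + 0.5596 + 1.4839 + 0.5481) = -2.6585
Step 2: Compute augmented objective.
t*f(x) = 3.92*1.58 = 6.1936
Total = 6.1936 - 2.6585 = 3.5351


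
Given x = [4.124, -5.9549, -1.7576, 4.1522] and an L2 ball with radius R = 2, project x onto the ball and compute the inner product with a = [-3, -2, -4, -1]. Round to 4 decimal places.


Step 1: Compute ||x|| (intermediates to 6 decimals).
||x|| = sqrt(4.124^2 + (-5.9549)^2 + (-1.7576)^2 + 4.1522^2) = 8.532182
Step 2: Project.
Since ||x|| > R, scale = R/||x|| = 2/8.532182 = 0.234407, proj(x) = scale * x
proj(x) = [0.966694, -1.39587, -0.411994, 0.973305]
Step 3: Dot product.
a^T * proj(x) = -3*0.966694 - 2*(-1.39587) - 4*(-0.411994) - 1*0.973305 = 0.5663


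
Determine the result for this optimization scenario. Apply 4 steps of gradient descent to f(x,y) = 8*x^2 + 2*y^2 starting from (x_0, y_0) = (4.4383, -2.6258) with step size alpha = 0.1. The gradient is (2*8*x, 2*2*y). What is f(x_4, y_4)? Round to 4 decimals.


Gradient descent on f(x,y) = 8*x^2 + 2*y^2.
Starting point: (4.4383, -2.6258), alpha = 0.1
Step 1: grad_x = 2*8*4.4383 = 71.0128, grad_y = 2*2*-2.6258 = -10.5032
  x_1 = 4.4383 - 0.1*71.0128 = -2.663
  y_1 = -2.6258 - 0.1*-10.5032 = -1.5755
Step 2: grad_x = 2*8*-2.663 = -42.6077, grad_y = 2*2*-1.5755 = -6.3019
  x_2 = -2.663 - 0.1*-42.6077 = 1.5978
  y_2 = -1.5755 - 0.1*-6.3019 = -0.9453
Step 3: grad_x = 2*8*1.5978 = 25.5646, grad_y = 2*2*-0.9453 = -3.7812
  x_3 = 1.5978 - 0.1*25.5646 = -0.9587
  y_3 = -0.9453 - 0.1*-3.7812 = -0.5672
Step 4: grad_x = 2*8*-0.9587 = -15.3388, grad_y = 2*2*-0.5672 = -2.2687
  x_4 = -0.9587 - 0.1*-15.3388 = 0.5752
  y_4 = -0.5672 - 0.1*-2.2687 = -0.3403
f(0.5752, -0.3403) = 8*0.5752^2 + 2*(-0.3403)^2 = 2.8785


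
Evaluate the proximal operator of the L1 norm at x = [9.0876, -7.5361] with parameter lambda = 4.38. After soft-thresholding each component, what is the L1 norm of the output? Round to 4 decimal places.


Soft-thresholding with lambda = 4.38:
prox(9.0876) = sign(9.0876)*max(|9.0876| - 4.38, 0) = 4.7076
prox(-7.5361) = sign(-7.5361)*max(|-7.5361| - 4.38, 0) = -3.1561
prox(x) = [4.7076, -3.1561]
||prox(x)||_1 = 4.7076 + 3.1561 = 7.8637


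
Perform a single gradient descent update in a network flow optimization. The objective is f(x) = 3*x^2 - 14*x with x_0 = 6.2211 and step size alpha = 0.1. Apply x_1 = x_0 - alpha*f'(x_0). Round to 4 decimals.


We compute the gradient at x_0 and apply the update.
f'(x) = 6*x - 14
f'(6.2211) = 6*6.2211 - 14 = 23.3266
x_1 = 6.2211 - 0.1*23.3266 = 3.8884


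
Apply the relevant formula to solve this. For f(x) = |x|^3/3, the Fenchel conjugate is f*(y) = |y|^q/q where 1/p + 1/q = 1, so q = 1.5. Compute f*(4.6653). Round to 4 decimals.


The conjugate exponent q satisfies 1/p + 1/q = 1.
p = 3, so q = 3/(3 - 1) = 1.5
|y|^q = 4.6653^1.5 = 10.0767
f*(4.6653) = 10.0767 / 1.5 = 6.7178


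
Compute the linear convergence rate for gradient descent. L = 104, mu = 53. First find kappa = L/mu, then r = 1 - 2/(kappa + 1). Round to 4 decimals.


Step 1: Compute the condition number.
kappa = L/mu = 104/53 = 1.9623
Step 2: Compute the convergence rate.
r = 1 - 2/(kappa + 1) = 1 - 2*mu/(L + mu) = (L - mu)/(L + mu) = 51/157 = 0.3248


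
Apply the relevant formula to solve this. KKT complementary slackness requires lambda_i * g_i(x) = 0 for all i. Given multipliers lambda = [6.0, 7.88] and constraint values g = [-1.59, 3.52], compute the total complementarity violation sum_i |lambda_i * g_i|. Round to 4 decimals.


KKT complementary slackness check:
lambda_1 * g_1 = 6.0 * -1.59 = -9.54
lambda_2 * g_2 = 7.88 * 3.52 = 27.7376
Total violation = 9.54 + 27.7376 = 37.2776


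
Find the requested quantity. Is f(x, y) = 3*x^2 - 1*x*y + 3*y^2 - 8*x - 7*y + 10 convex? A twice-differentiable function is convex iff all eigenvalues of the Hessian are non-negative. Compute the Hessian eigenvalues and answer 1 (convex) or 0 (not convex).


The Hessian of f(x,y) = 3*x^2 - 1*x*y + 3*y^2 - 8*x - 7*y + 10 is:
H = [[6, -1], [-1, 6]]
Trace = 6 + 6 = 12
Determinant = 6*6 - (-1)^2 = 35
Discriminant = (12)^2 - 4*35 = 4.0
Eigenvalues: lambda_1 = 5.0, lambda_2 = 7.0
The function is convex.

1


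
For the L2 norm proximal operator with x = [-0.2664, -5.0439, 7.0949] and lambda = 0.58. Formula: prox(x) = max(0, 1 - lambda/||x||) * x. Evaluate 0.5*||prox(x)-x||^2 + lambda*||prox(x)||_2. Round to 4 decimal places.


Step 1: Compute ||x||.
||x|| = 8.7092
Step 2: Compute scaling factor.
scale = max(0, 1 - 0.58/8.7092) = 0.9334
Step 3: prox(x) = [-0.2487, -4.708, 6.6224]
||prox(x)|| = 8.1292
Step 4: Proximal objective.
0.5*||prox-x||^2 = 0.1682
lambda*||prox|| = 4.7149
Total = 4.8831


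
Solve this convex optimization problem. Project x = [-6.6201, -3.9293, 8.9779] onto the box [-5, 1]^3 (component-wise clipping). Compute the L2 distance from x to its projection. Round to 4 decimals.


Project each component onto [-5, 1].
clip(-6.6201) = -5.0, clip(-3.9293) = -3.9293, clip(8.9779) = 1.0
Projection = [-5.0, -3.9293, 1.0]
Squared diffs: [2.6247, 0.0, 63.6469]
Distance = sqrt(66.2716) = 8.1407


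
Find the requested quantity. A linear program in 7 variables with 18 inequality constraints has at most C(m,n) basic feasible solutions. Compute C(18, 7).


Each vertex corresponds to some choice of n active constraints out of m, so the number of vertices is at most C(m, n) = m! / (n!(m-n)!).
m = 18, n = 7
Numerator: 18 * 17 * 16 * 15 * 14 * 13 * 12
Denominator: 7! = 5040
C(18, 7) = 31824


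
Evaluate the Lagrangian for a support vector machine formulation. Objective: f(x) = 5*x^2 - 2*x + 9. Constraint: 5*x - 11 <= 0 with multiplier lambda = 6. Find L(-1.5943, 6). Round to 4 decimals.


Step 1: Evaluate f(x).
f(-1.5943) = 5*(-1.5943)^2 - 2*(-1.5943) + 9 = 24.8976
Step 2: Evaluate g(x).
g(-1.5943) = 5*-1.5943 - 11 = -18.9715
Step 3: Compute Lagrangian.
L = 24.8976 + 6*-18.9715 = -88.9314


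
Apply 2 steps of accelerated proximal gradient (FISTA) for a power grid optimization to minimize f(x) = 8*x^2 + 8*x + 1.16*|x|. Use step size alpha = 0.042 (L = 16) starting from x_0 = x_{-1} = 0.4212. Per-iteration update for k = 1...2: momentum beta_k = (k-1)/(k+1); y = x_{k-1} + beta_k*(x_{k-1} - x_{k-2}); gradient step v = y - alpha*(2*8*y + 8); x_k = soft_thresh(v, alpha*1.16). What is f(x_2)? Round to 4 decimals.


FISTA on f(x) = 8*x^2 + 8*x + 1.16*|x|
L = 16, alpha = 0.042
Iteration 1: beta = 0.0, y = 0.4212 + 0.0*(0.4212 - 0.4212) = 0.4212
  grad(y) = 14.7392, v = y - alpha*grad = -0.1978
  prox(v) = soft_thresh(-0.1978, 0.0487) = -0.1491
Iteration 2: beta = 0.3333, y = -0.1491 + 0.3333*(-0.1491 - 0.4212) = -0.3392
  grad(y) = 2.5722, v = y - alpha*grad = -0.4473
  prox(v) = soft_thresh(-0.4473, 0.0487) = -0.3985
f(x_2) = 8*(-0.3985)^2 + 8*(-0.3985) + 1.16*|-0.3985| = -1.4553


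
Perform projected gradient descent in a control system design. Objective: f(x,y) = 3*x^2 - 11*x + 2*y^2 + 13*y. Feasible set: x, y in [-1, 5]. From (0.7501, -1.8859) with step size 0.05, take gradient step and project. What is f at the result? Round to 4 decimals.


Step 1: Compute gradient at (0.7501, -1.8859).
grad_x = 2*3*0.7501 - 11 = -6.4994
grad_y = 2*2*-1.8859 + 13 = 5.4564
Step 2: Gradient step.
x_raw = 0.7501 - 0.05*-6.4994 = 1.0751
y_raw = -1.8859 - 0.05*5.4564 = -2.1587
Step 3: Project onto [-1, 5].
x_proj = clip(1.0751) = 1.0751
y_proj = clip(-2.1587) = -1.0
Step 4: Evaluate f.
f(1.0751, -1.0) = -19.3584


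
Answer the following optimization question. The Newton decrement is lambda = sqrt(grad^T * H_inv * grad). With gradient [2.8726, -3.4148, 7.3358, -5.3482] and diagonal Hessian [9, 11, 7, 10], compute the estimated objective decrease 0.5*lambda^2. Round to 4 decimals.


Step 1: H is diagonal, so H^(-1) * g = [0.3192, -0.3104, 1.048, -0.5348].
Step 2: g^T H^(-1) g = sum_i g_i^2 / H_ii
  = (2.8726)^2/9 + (-3.4148)^2/11 + (7.3358)^2/7 + (-5.3482)^2/10
  = 0.9169 + 1.0601 + 7.6877 + 2.8603 = 12.525
Step 3: Objective decrease = 0.5 * g^T H^(-1) g = 6.2625


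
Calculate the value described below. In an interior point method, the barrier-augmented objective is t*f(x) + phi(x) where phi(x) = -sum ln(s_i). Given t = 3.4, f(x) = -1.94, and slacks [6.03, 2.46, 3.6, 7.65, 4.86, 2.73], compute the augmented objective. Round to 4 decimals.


Step 1: Compute log-barrier.
ln values: [1.7967, 0.9002, 1.2809, 2.0347, 1.581, 1.0043]
phi = -(1.7967 + 0.9002 + 1.2809 + 2.0347 + 1.581 + 1.0043) = -8.5979
Step 2: Compute augmented objective.
t*f(x) = 3.4*-1.94 = -6.596
Total = -6.596 - 8.5979 = -15.1939


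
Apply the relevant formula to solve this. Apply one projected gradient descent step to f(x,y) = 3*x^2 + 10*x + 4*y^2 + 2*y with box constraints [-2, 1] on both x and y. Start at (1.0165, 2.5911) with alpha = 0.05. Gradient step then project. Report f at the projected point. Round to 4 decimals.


Step 1: Compute gradient at (1.0165, 2.5911).
grad_x = 2*3*1.0165 + 10 = 16.099
grad_y = 2*4*2.5911 + 2 = 22.7288
Step 2: Gradient step.
x_raw = 1.0165 - 0.05*16.099 = 0.2116
y_raw = 2.5911 - 0.05*22.7288 = 1.4547
Step 3: Project onto [-2, 1].
x_proj = clip(0.2116) = 0.2116
y_proj = clip(1.4547) = 1.0
Step 4: Evaluate f.
f(0.2116, 1.0) = 8.2498


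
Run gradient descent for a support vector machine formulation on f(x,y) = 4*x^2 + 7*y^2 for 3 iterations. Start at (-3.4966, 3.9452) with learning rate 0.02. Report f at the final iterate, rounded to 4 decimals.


Gradient descent on f(x,y) = 4*x^2 + 7*y^2.
Starting point: (-3.4966, 3.9452), alpha = 0.02
Step 1: grad_x = 2*4*-3.4966 = -27.9728, grad_y = 2*7*3.9452 = 55.2328
  x_1 = -3.4966 - 0.02*-27.9728 = -2.9371
  y_1 = 3.9452 - 0.02*55.2328 = 2.8405
Step 2: grad_x = 2*4*-2.9371 = -23.4972, grad_y = 2*7*2.8405 = 39.7676
  x_2 = -2.9371 - 0.02*-23.4972 = -2.4672
  y_2 = 2.8405 - 0.02*39.7676 = 2.0452
Step 3: grad_x = 2*4*-2.4672 = -19.7376, grad_y = 2*7*2.0452 = 28.6327
  x_3 = -2.4672 - 0.02*-19.7376 = -2.0724
  y_3 = 2.0452 - 0.02*28.6327 = 1.4725
f(-2.0724, 1.4725) = 4*(-2.0724)^2 + 7*1.4725^2 = 32.3588


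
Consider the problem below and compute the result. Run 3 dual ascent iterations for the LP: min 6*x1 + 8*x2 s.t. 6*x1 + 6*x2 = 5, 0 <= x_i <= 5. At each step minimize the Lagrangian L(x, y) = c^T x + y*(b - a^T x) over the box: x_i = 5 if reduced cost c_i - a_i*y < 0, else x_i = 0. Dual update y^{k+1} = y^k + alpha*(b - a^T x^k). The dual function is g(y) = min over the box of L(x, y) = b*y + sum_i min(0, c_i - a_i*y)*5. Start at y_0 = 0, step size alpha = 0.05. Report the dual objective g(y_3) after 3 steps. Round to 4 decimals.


Dual ascent for LP: min 6*x1 + 8*x2, 6*x1 + 6*x2 = 5, 0 <= x_i <= 5
Step 1: y^k = 0.0, reduced costs: (6.0, 8.0)
  x^k = (0.0, 0.0), subgradient = b - a^T x = 5.0
  y^{k+1} = 0.0 + 0.05*5.0 = 0.25
Step 2: y^k = 0.25, reduced costs: (4.5, 6.5)
  x^k = (0.0, 0.0), subgradient = b - a^T x = 5.0
  y^{k+1} = 0.25 + 0.05*5.0 = 0.5
Step 3: y^k = 0.5, reduced costs: (3.0, 5.0)
  x^k = (0.0, 0.0), subgradient = b - a^T x = 5.0
  y^{k+1} = 0.5 + 0.05*5.0 = 0.75
Dual objective at y_3 = 0.75: reduced costs (1.5, 3.5), box minimizer x = (0.0, 0.0)
g(y_3) = b*y + (c1 - a1*y)*x1 + (c2 - a2*y)*x2 = 5*0.75 + 1.5*0.0 + 3.5*0.0 = 3.75 + 0.0 + 0.0 = 3.75


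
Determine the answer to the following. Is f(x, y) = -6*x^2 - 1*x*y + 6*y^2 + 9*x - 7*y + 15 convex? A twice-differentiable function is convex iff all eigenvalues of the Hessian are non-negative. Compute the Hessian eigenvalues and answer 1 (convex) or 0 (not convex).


The Hessian of f(x,y) = -6*x^2 - 1*x*y + 6*y^2 + 9*x - 7*y + 15 is:
H = [[-12, -1], [-1, 12]]
Trace = -12 + 12 = 0
Determinant = -12*12 - (-1)^2 = -145
Discriminant = (0)^2 - 4*-145 = 580.0
Eigenvalues: lambda_1 = -12.0416, lambda_2 = 12.0416
The function is not convex.

0


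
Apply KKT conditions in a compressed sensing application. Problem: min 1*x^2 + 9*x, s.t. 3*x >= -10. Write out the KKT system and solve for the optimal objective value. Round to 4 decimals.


Step 1: Try lambda = 0 (constraint inactive).
x_unc = -9/(2*1) = -4.5
Check: 3*-4.5 = -13.5 < -10 -- violated!
Step 2: Constraint must be active: 3*x = -10
x* = -10/3 = -3.3333 (rounded; the exact value -10/3 is used below)
lambda = (2*1*(-10/3) + 9)/3 = 0.7778
Step 3: Compute optimal value.
f(x*) = 1*(-10/3)^2 + 9*(-10/3) = -18.8889


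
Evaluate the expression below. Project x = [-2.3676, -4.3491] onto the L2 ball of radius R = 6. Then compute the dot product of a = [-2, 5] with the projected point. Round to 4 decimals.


Step 1: Compute ||x|| (intermediates to 6 decimals).
||x|| = sqrt((-2.3676)^2 + (-4.3491)^2) = 4.951788
Step 2: Project.
Since ||x|| <= R, proj = x (no scaling needed).
proj(x) = [-2.3676, -4.3491]
Step 3: Dot product.
a^T * proj(x) = -2*(-2.3676) + 5*(-4.3491) = -17.0103


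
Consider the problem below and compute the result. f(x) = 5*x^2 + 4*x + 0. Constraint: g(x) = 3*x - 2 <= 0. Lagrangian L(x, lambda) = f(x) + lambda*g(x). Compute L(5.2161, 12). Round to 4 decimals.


Step 1: Evaluate f(x).
f(5.2161) = 5*5.2161^2 + 4*5.2161 + 0 = 156.9029
Step 2: Evaluate g(x).
g(5.2161) = 3*5.2161 - 2 = 13.6483
Step 3: Compute Lagrangian.
L = 156.9029 + 12*13.6483 = 320.6825


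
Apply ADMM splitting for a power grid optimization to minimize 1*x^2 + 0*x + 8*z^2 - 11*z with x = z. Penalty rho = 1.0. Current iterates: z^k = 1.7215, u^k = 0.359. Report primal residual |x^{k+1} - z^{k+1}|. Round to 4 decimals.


ADMM iteration with rho = 1.0, z^k = 1.7215, u^k = 0.359
Step 1: x-update.
Minimize 1*x^2 + 0*x + (1.0/2)*(x - 1.7215 + 0.359)^2
FOC: (2*1 + 1.0)*x = 0 + 1.0*(1.7215 - 0.359)
x^{k+1} = 0.4542
Step 2: z-update.
Minimize 8*z^2 - 11*z + (1.0/2)*(0.4542 - z + 0.359)^2
FOC: (2*8 + 1.0)*z = 11 + 1.0*(0.4542 + 0.359)
z^{k+1} = 0.6949
Step 3: u-update.
u^{k+1} = 0.359 + 0.4542 - 0.6949 = 0.1183
Step 4: Primal residual = |0.4542 - 0.6949| = 0.2407


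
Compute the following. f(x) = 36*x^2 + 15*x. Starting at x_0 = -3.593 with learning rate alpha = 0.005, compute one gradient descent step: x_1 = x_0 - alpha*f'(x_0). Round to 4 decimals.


We compute the gradient at x_0 and apply the update.
f'(x) = 72*x + 15
f'(-3.593) = 72*-3.593 + 15 = -243.696
x_1 = -3.593 - 0.005*-243.696 = -2.3745


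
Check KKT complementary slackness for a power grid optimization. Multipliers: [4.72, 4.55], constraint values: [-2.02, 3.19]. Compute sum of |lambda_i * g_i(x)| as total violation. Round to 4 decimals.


KKT complementary slackness check:
lambda_1 * g_1 = 4.72 * -2.02 = -9.5344
lambda_2 * g_2 = 4.55 * 3.19 = 14.5145
Total violation = 9.5344 + 14.5145 = 24.0489


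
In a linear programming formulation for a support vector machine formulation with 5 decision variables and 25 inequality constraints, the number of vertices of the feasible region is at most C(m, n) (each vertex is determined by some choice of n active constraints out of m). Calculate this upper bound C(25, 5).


Each vertex corresponds to some choice of n active constraints out of m, so the number of vertices is at most C(m, n) = m! / (n!(m-n)!).
m = 25, n = 5
Numerator: 25 * 24 * 23 * 22 * 21
Denominator: 5! = 120
C(25, 5) = 53130


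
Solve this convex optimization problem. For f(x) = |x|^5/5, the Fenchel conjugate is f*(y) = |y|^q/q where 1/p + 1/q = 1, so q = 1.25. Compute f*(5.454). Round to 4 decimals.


The conjugate exponent q satisfies 1/p + 1/q = 1.
p = 5, so q = 5/(5 - 1) = 1.25
|y|^q = 5.454^1.25 = 8.3348
f*(5.454) = 8.3348 / 1.25 = 6.6678


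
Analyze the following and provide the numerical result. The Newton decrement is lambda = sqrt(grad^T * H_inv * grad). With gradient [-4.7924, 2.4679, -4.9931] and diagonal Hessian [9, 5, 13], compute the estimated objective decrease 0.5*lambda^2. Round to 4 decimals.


Step 1: H is diagonal, so H^(-1) * g = [-0.5325, 0.4936, -0.3841].
Step 2: g^T H^(-1) g = sum_i g_i^2 / H_ii
  = (-4.7924)^2/9 + (2.4679)^2/5 + (-4.9931)^2/13
  = 2.5519 + 1.2181 + 1.9178 = 5.6878
Step 3: Objective decrease = 0.5 * g^T H^(-1) g = 2.8439


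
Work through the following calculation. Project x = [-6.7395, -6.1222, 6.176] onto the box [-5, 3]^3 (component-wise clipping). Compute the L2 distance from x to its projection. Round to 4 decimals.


Project each component onto [-5, 3].
clip(-6.7395) = -5.0, clip(-6.1222) = -5.0, clip(6.176) = 3.0
Projection = [-5.0, -5.0, 3.0]
Squared diffs: [3.0259, 1.2593, 10.087]
Distance = sqrt(14.3722) = 3.7911


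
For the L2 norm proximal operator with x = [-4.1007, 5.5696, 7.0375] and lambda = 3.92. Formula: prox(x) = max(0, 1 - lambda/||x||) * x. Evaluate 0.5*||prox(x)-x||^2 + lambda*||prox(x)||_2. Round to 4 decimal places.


Step 1: Compute ||x||.
||x|| = 9.8672
Step 2: Compute scaling factor.
scale = max(0, 1 - 3.92/9.8672) = 0.6027
Step 3: prox(x) = [-2.4716, 3.3569, 4.2417]
||prox(x)|| = 5.9472
Step 4: Proximal objective.
0.5*||prox-x||^2 = 7.6832
lambda*||prox|| = 23.313
Total = 30.9964


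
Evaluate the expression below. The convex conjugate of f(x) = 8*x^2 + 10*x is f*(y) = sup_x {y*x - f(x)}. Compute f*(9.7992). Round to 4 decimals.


f*(y) = sup_x {y*x - a*x^2 - b*x} = sup_x {(y-b)*x - a*x^2}
FOC: (y - b) - 2a*x = 0 => x* = (y - b)/(2a)
x* = (9.7992 - 10)/(2*8) = -0.0126
f*(9.7992) = (y-b)^2/(4a) = (9.7992 - 10)^2/(4*8)
= 0.0403/32 = 0.0013


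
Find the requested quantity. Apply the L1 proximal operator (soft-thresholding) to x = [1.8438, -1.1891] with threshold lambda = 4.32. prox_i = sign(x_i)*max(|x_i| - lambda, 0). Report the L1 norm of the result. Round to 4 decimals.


Soft-thresholding with lambda = 4.32:
prox(1.8438) = sign(1.8438)*max(|1.8438| - 4.32, 0) = 0.0
prox(-1.1891) = sign(-1.1891)*max(|-1.1891| - 4.32, 0) = 0.0
prox(x) = [0.0, 0.0]
||prox(x)||_1 = 0.0 + 0.0 = 0.0


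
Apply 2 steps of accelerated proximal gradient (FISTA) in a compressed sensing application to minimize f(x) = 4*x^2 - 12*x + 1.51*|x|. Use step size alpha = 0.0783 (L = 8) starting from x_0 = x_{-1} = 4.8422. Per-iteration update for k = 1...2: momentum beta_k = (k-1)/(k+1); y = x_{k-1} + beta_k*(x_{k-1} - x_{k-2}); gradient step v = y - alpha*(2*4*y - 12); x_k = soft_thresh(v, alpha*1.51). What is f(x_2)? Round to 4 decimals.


FISTA on f(x) = 4*x^2 - 12*x + 1.51*|x|
L = 8, alpha = 0.0783
Iteration 1: beta = 0.0, y = 4.8422 + 0.0*(4.8422 - 4.8422) = 4.8422
  grad(y) = 26.7376, v = y - alpha*grad = 2.7486
  prox(v) = soft_thresh(2.7486, 0.1182) = 2.6304
Iteration 2: beta = 0.3333, y = 2.6304 + 0.3333*(2.6304 - 4.8422) = 1.8932
  grad(y) = 3.1452, v = y - alpha*grad = 1.6469
  prox(v) = soft_thresh(1.6469, 0.1182) = 1.5286
f(x_2) = 4*1.5286^2 - 12*1.5286 + 1.51*|1.5286| = -6.6885


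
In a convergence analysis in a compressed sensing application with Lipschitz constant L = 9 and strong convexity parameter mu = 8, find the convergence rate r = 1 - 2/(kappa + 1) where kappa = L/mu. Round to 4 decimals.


Step 1: Compute the condition number.
kappa = L/mu = 9/8 = 1.125
Step 2: Compute the convergence rate.
r = 1 - 2/(kappa + 1) = 1 - 2*mu/(L + mu) = (L - mu)/(L + mu) = 1/17 = 0.0588


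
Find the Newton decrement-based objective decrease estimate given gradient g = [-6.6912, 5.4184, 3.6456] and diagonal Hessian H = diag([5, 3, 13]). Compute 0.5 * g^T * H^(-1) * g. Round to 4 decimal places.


Step 1: H is diagonal, so H^(-1) * g = [-1.3382, 1.8061, 0.2804].
Step 2: g^T H^(-1) g = sum_i g_i^2 / H_ii
  = (-6.6912)^2/5 + (5.4184)^2/3 + (3.6456)^2/13
  = 8.9544 + 9.7864 + 1.0223 = 19.7631
Step 3: Objective decrease = 0.5 * g^T H^(-1) g = 9.8816


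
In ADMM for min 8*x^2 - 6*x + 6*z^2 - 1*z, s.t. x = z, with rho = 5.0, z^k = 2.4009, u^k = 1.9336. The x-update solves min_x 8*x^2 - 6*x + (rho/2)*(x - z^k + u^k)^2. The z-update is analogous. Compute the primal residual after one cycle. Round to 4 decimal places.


ADMM iteration with rho = 5.0, z^k = 2.4009, u^k = 1.9336
Step 1: x-update.
Minimize 8*x^2 - 6*x + (5.0/2)*(x - 2.4009 + 1.9336)^2
FOC: (2*8 + 5.0)*x = 6 + 5.0*(2.4009 - 1.9336)
x^{k+1} = 0.397
Step 2: z-update.
Minimize 6*z^2 - 1*z + (5.0/2)*(0.397 - z + 1.9336)^2
FOC: (2*6 + 5.0)*z = 1 + 5.0*(0.397 + 1.9336)
z^{k+1} = 0.7443
Step 3: u-update.
u^{k+1} = 1.9336 + 0.397 - 0.7443 = 1.5863
Step 4: Primal residual = |0.397 - 0.7443| = 0.3473


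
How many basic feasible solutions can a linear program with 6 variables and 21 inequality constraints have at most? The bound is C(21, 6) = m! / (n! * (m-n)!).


Each vertex corresponds to some choice of n active constraints out of m, so the number of vertices is at most C(m, n) = m! / (n!(m-n)!).
m = 21, n = 6
Numerator: 21 * 20 * 19 * 18 * 17 * 16
Denominator: 6! = 720
C(21, 6) = 54264


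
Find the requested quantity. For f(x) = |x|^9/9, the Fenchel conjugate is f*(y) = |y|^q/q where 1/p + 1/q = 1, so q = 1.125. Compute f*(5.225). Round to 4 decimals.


The conjugate exponent q satisfies 1/p + 1/q = 1.
p = 9, so q = 9/(9 - 1) = 1.125
|y|^q = 5.225^1.125 = 6.4246
f*(5.225) = 6.4246 / 1.125 = 5.7108


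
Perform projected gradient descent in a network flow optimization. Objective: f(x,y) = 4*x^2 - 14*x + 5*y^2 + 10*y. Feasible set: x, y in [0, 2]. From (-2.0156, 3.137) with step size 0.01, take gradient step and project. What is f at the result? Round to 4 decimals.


Step 1: Compute gradient at (-2.0156, 3.137).
grad_x = 2*4*-2.0156 - 14 = -30.1248
grad_y = 2*5*3.137 + 10 = 41.37
Step 2: Gradient step.
x_raw = -2.0156 - 0.01*-30.1248 = -1.7144
y_raw = 3.137 - 0.01*41.37 = 2.7233
Step 3: Project onto [0, 2].
x_proj = clip(-1.7144) = 0.0
y_proj = clip(2.7233) = 2.0
Step 4: Evaluate f.
f(0.0, 2.0) = 40.0


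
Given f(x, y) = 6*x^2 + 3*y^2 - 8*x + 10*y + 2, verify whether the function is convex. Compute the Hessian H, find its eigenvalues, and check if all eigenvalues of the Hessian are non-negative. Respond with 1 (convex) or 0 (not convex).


The Hessian of f(x,y) = 6*x^2 + 3*y^2 - 8*x + 10*y + 2 is:
H = [[12, 0], [0, 6]]
Trace = 12 + 6 = 18
Determinant = 12*6 - (0)^2 = 72
Discriminant = (18)^2 - 4*72 = 36.0
Eigenvalues: lambda_1 = 6.0, lambda_2 = 12.0
The function is convex.

1


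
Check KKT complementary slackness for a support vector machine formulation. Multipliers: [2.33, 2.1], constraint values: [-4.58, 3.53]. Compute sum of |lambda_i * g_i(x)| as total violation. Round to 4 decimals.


KKT complementary slackness check:
lambda_1 * g_1 = 2.33 * -4.58 = -10.6714
lambda_2 * g_2 = 2.1 * 3.53 = 7.413
Total violation = 10.6714 + 7.413 = 18.0844


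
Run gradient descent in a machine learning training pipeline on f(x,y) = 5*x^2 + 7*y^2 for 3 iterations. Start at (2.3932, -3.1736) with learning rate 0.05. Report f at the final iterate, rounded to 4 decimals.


Gradient descent on f(x,y) = 5*x^2 + 7*y^2.
Starting point: (2.3932, -3.1736), alpha = 0.05
Step 1: grad_x = 2*5*2.3932 = 23.932, grad_y = 2*7*-3.1736 = -44.4304
  x_1 = 2.3932 - 0.05*23.932 = 1.1966
  y_1 = -3.1736 - 0.05*-44.4304 = -0.9521
Step 2: grad_x = 2*5*1.1966 = 11.966, grad_y = 2*7*-0.9521 = -13.3291
  x_2 = 1.1966 - 0.05*11.966 = 0.5983
  y_2 = -0.9521 - 0.05*-13.3291 = -0.2856
Step 3: grad_x = 2*5*0.5983 = 5.983, grad_y = 2*7*-0.2856 = -3.9987
  x_3 = 0.5983 - 0.05*5.983 = 0.2992
  y_3 = -0.2856 - 0.05*-3.9987 = -0.0857
f(0.2992, -0.0857) = 5*0.2992^2 + 7*(-0.0857)^2 = 0.4988


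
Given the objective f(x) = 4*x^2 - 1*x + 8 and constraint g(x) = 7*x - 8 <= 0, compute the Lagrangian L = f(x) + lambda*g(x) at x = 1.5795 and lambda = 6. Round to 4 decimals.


Step 1: Evaluate f(x).
f(1.5795) = 4*1.5795^2 - 1*1.5795 + 8 = 16.3998
Step 2: Evaluate g(x).
g(1.5795) = 7*1.5795 - 8 = 3.0565
Step 3: Compute Lagrangian.
L = 16.3998 + 6*3.0565 = 34.7388


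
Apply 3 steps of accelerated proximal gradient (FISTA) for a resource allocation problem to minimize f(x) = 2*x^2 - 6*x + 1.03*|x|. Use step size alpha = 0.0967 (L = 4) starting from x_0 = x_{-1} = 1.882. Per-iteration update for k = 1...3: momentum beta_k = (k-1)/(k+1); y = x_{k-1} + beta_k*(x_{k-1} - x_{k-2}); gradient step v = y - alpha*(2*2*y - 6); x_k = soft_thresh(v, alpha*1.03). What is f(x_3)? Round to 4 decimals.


FISTA on f(x) = 2*x^2 - 6*x + 1.03*|x|
L = 4, alpha = 0.0967
Iteration 1: beta = 0.0, y = 1.882 + 0.0*(1.882 - 1.882) = 1.882
  grad(y) = 1.528, v = y - alpha*grad = 1.7342
  prox(v) = soft_thresh(1.7342, 0.0996) = 1.6346
Iteration 2: beta = 0.3333, y = 1.6346 + 0.3333*(1.6346 - 1.882) = 1.5522
  grad(y) = 0.2088, v = y - alpha*grad = 1.532
  prox(v) = soft_thresh(1.532, 0.0996) = 1.4324
Iteration 3: beta = 0.5, y = 1.4324 + 0.5*(1.4324 - 1.6346) = 1.3313
  grad(y) = -0.6749, v = y - alpha*grad = 1.3965
  prox(v) = soft_thresh(1.3965, 0.0996) = 1.2969
f(x_3) = 2*1.2969^2 - 6*1.2969 + 1.03*|1.2969| = -3.0817


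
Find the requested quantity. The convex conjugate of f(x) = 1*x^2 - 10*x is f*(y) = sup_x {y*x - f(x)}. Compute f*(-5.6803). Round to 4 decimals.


f*(y) = sup_x {y*x - a*x^2 - b*x} = sup_x {(y-b)*x - a*x^2}
FOC: (y - b) - 2a*x = 0 => x* = (y - b)/(2a)
x* = (-5.6803 + 10)/(2*1) = 2.1599
f*(-5.6803) = (y-b)^2/(4a) = (-5.6803 + 10)^2/(4*1)
= 18.6598/4 = 4.665


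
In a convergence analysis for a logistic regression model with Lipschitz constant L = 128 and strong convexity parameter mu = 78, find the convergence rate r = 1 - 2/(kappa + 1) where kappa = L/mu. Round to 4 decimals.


Step 1: Compute the condition number.
kappa = L/mu = 128/78 = 1.641
Step 2: Compute the convergence rate.
r = 1 - 2/(kappa + 1) = 1 - 2*mu/(L + mu) = (L - mu)/(L + mu) = 50/206 = 0.2427


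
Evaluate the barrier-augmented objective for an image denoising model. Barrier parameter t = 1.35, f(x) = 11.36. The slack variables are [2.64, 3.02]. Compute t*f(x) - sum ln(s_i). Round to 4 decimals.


Step 1: Compute log-barrier.
ln values: [0.9708, 1.1053]
phi = -(0.9708 + 1.1053) = -2.076
Step 2: Compute augmented objective.
t*f(x) = 1.35*11.36 = 15.336
Total = 15.336 - 2.076 = 13.26


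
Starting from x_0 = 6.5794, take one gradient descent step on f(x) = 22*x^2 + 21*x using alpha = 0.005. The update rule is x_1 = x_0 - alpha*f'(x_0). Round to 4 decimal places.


We compute the gradient at x_0 and apply the update.
f'(x) = 44*x + 21
f'(6.5794) = 44*6.5794 + 21 = 310.4936
x_1 = 6.5794 - 0.005*310.4936 = 5.0269


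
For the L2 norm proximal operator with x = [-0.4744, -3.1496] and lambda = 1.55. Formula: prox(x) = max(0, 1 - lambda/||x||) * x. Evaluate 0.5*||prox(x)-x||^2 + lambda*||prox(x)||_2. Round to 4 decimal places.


Step 1: Compute ||x||.
||x|| = 3.1851
Step 2: Compute scaling factor.
scale = max(0, 1 - 1.55/3.1851) = 0.5134
Step 3: prox(x) = [-0.2435, -1.6169]
||prox(x)|| = 1.6351
Step 4: Proximal objective.
0.5*||prox-x||^2 = 1.2013
lambda*||prox|| = 2.5344
Total = 3.7357


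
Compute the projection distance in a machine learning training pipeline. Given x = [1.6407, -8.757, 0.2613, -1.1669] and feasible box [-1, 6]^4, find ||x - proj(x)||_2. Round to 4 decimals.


Project each component onto [-1, 6].
clip(1.6407) = 1.6407, clip(-8.757) = -1.0, clip(0.2613) = 0.2613, clip(-1.1669) = -1.0
Projection = [1.6407, -1.0, 0.2613, -1.0]
Squared diffs: [0.0, 60.171, 0.0, 0.0279]
Distance = sqrt(60.1989) = 7.7588


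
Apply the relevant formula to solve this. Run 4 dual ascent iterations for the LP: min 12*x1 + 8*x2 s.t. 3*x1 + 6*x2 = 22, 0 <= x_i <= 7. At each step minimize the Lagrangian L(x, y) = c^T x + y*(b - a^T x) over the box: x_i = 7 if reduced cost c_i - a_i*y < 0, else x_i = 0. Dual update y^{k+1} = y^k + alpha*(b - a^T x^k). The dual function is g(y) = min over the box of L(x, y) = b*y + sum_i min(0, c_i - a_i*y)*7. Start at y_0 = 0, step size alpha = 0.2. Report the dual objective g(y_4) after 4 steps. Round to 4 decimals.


Dual ascent for LP: min 12*x1 + 8*x2, 3*x1 + 6*x2 = 22, 0 <= x_i <= 7
Step 1: y^k = 0.0, reduced costs: (12.0, 8.0)
  x^k = (0.0, 0.0), subgradient = b - a^T x = 22.0
  y^{k+1} = 0.0 + 0.2*22.0 = 4.4
Step 2: y^k = 4.4, reduced costs: (-1.2, -18.4)
  x^k = (7.0, 7.0), subgradient = b - a^T x = -41.0
  y^{k+1} = 4.4 + 0.2*-41.0 = -3.8
Step 3: y^k = -3.8, reduced costs: (23.4, 30.8)
  x^k = (0.0, 0.0), subgradient = b - a^T x = 22.0
  y^{k+1} = -3.8 + 0.2*22.0 = 0.6
Step 4: y^k = 0.6, reduced costs: (10.2, 4.4)
  x^k = (0.0, 0.0), subgradient = b - a^T x = 22.0
  y^{k+1} = 0.6 + 0.2*22.0 = 5.0
Dual objective at y_4 = 5.0: reduced costs (-3.0, -22.0), box minimizer x = (7.0, 7.0)
g(y_4) = b*y + (c1 - a1*y)*x1 + (c2 - a2*y)*x2 = 22*5.0 + (-3.0)*7.0 + (-22.0)*7.0 = 110.0 - 21.0 - 154.0 = -65.0


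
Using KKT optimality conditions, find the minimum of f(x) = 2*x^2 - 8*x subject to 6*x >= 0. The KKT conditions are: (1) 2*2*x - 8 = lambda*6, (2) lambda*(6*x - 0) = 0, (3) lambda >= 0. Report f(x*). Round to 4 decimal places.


Step 1: Try lambda = 0 (constraint inactive).
Stationarity: 2*2*x - 8 = 0
x* = 8/(2*2) = 2.0
Check constraint: 6*2.0 = 12.0 >= 0 -- satisfied.
Step 2: Compute optimal value.
f(x*) = 2*2.0^2 - 8*2.0 = -8.0


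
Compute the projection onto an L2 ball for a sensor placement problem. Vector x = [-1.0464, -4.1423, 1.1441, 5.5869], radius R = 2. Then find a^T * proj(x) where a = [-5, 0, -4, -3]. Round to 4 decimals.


Step 1: Compute ||x|| (intermediates to 6 decimals).
||x|| = sqrt((-1.0464)^2 + (-4.1423)^2 + 1.1441^2 + 5.5869^2) = 7.125729
Step 2: Project.
Since ||x|| > R, scale = R/||x|| = 2/7.125729 = 0.280673, proj(x) = scale * x
proj(x) = [-0.293696, -1.162632, 0.321118, 1.568092]
Step 3: Dot product.
a^T * proj(x) = -5*(-0.293696) + 0*(-1.162632) - 4*0.321118 - 3*1.568092 = -4.5203


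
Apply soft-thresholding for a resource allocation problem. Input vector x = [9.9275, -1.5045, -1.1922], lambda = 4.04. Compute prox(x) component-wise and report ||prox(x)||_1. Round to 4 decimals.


Soft-thresholding with lambda = 4.04:
prox(9.9275) = sign(9.9275)*max(|9.9275| - 4.04, 0) = 5.8875
prox(-1.5045) = sign(-1.5045)*max(|-1.5045| - 4.04, 0) = 0.0
prox(-1.1922) = sign(-1.1922)*max(|-1.1922| - 4.04, 0) = 0.0
prox(x) = [5.8875, 0.0, 0.0]
||prox(x)||_1 = 5.8875 + 0.0 + 0.0 = 5.8875


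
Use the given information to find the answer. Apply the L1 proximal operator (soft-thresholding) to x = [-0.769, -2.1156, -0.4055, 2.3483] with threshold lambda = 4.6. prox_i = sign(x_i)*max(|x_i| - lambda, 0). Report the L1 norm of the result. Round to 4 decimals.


Soft-thresholding with lambda = 4.6:
prox(-0.769) = sign(-0.769)*max(|-0.769| - 4.6, 0) = 0.0
prox(-2.1156) = sign(-2.1156)*max(|-2.1156| - 4.6, 0) = 0.0
prox(-0.4055) = sign(-0.4055)*max(|-0.4055| - 4.6, 0) = 0.0
prox(2.3483) = sign(2.3483)*max(|2.3483| - 4.6, 0) = 0.0
prox(x) = [0.0, 0.0, 0.0, 0.0]
||prox(x)||_1 = 0.0 + 0.0 + 0.0 + 0.0 = 0.0


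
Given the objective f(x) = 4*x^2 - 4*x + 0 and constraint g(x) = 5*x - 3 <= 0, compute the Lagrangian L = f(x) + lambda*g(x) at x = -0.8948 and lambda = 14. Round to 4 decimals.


Step 1: Evaluate f(x).
f(-0.8948) = 4*(-0.8948)^2 - 4*(-0.8948) + 0 = 6.7819
Step 2: Evaluate g(x).
g(-0.8948) = 5*-0.8948 - 3 = -7.474
Step 3: Compute Lagrangian.
L = 6.7819 + 14*-7.474 = -97.8541


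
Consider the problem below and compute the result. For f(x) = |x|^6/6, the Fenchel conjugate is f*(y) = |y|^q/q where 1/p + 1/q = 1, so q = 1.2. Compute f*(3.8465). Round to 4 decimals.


The conjugate exponent q satisfies 1/p + 1/q = 1.
p = 6, so q = 6/(6 - 1) = 1.2
|y|^q = 3.8465^1.2 = 5.0359
f*(3.8465) = 5.0359 / 1.2 = 4.1966


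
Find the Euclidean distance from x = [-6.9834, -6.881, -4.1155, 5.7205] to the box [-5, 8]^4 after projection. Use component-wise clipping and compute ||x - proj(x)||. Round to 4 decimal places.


Project each component onto [-5, 8].
clip(-6.9834) = -5.0, clip(-6.881) = -5.0, clip(-4.1155) = -4.1155, clip(5.7205) = 5.7205
Projection = [-5.0, -5.0, -4.1155, 5.7205]
Squared diffs: [3.9339, 3.5382, 0.0, 0.0]
Distance = sqrt(7.4721) = 2.7335


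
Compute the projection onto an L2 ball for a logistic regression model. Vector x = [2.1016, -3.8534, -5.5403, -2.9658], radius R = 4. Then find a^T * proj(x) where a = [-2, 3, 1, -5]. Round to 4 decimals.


Step 1: Compute ||x|| (intermediates to 6 decimals).
||x|| = sqrt(2.1016^2 + (-3.8534)^2 + (-5.5403)^2 + (-2.9658)^2) = 7.665266
Step 2: Project.
Since ||x|| > R, scale = R/||x|| = 4/7.665266 = 0.521834, proj(x) = scale * x
proj(x) = [1.096686, -2.010835, -2.891117, -1.547655]
Step 3: Dot product.
a^T * proj(x) = -2*1.096686 + 3*(-2.010835) + 1*(-2.891117) - 5*(-1.547655) = -3.3787
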